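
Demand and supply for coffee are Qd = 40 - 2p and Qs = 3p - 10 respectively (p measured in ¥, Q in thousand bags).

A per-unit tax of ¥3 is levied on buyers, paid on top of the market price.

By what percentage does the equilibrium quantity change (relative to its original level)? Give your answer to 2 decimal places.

Original equilibrium: 40 - 2p = 3p - 10 gives 50 = 5p, so p = 10 and Q = 20.
Since buyers pay the price plus the tax, the effective demand curve becomes Qd = 34 - 2p.
Equate the new curves: 34 - 2p = 3p - 10, giving 44 = 5p, p = 8.8, Q = 16.4.
%ΔQ = (16.4 − 20) / 20 × 100 = -18.00%.

-18.00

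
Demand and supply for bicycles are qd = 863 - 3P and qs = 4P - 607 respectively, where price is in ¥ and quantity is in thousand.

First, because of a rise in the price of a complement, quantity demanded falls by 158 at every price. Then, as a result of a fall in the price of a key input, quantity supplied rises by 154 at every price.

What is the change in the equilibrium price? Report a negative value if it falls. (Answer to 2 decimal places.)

Original equilibrium: 863 - 3P = 4P - 607 gives 1470 = 7P, so P = 210 and q = 233.
The new curves are qd = 705 - 3P (demand) and qs = 4P - 453 (supply).
Equate the new curves: 705 - 3P = 4P - 453, giving 1158 = 7P, P = 1158/7 ≈ 165.4286, q = 1461/7 ≈ 208.7143.
ΔP = 165.4286 − 210 = -44.57.

-44.57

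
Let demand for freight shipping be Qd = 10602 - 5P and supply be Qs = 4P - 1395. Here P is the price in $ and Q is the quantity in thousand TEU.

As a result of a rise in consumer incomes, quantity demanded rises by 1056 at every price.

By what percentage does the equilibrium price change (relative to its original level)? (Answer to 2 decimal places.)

Solve the original market: 10602 - 5P = 4P - 1395, hence P = 1333 and Q = 3937.
The shock moves the curves to Qd = 11658 - 5P and Qs = 4P - 1395.
New equilibrium: 11658 - 5P = 4P - 1395 ⇒ 13053 = 9P ⇒ P = 4351/3 ≈ 1450.3333, Q = 13219/3 ≈ 4406.3333.
%ΔP = (1450.3333 − 1333) / 1333 × 100 = +8.80%.

+8.80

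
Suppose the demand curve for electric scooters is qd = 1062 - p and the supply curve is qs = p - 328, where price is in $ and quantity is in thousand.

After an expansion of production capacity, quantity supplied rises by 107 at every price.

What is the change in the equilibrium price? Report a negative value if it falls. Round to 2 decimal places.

Original equilibrium: 1062 - p = p - 328 gives 1390 = 2p, so p = 695 and q = 367.
The shock moves the curves to qd = 1062 - p and qs = p - 221.
Equate the new curves: 1062 - p = p - 221, giving 1283 = 2p, p = 641.5, q = 420.5.
Δp = 641.5 − 695 = -53.50.

-53.50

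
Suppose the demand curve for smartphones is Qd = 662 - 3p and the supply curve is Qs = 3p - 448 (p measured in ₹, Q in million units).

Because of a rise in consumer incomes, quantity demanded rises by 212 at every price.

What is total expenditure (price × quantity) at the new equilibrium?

Initially, 662 - 3p = 3p - 448, so 1110 = 6p and p = 185, Q = 107.
With the change applied: demand Qd = 874 - 3p, supply Qs = 3p - 448.
New equilibrium: 874 - 3p = 3p - 448 ⇒ 1322 = 6p ⇒ p = 661/3 ≈ 220.3333, Q = 213.
New expenditure = 220.3333 × 213 = 46931.

46931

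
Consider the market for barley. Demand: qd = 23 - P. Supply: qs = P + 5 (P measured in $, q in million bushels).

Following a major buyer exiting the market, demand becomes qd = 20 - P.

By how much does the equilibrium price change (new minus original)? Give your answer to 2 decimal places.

-1.50

Initially, 23 - P = P + 5, so 18 = 2P and P = 9, q = 14.
The new curves are qd = 20 - P (demand) and qs = P + 5 (supply).
Equate the new curves: 20 - P = P + 5, giving 15 = 2P, P = 7.5, q = 12.5.
ΔP = 7.5 − 9 = -1.50.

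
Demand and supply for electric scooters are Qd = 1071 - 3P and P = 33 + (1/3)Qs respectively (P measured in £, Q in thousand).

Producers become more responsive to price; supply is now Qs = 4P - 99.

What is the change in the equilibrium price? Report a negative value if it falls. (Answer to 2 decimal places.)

Initially, 1071 - 3P = 3P - 99, so 1170 = 6P and P = 195, Q = 486.
With the change applied: demand Qd = 1071 - 3P, supply Qs = 4P - 99.
Clearing the new market: 1071 - 3P = 4P - 99, so P = 1170/7 ≈ 167.1429 and Q = 3987/7 ≈ 569.5714.
ΔP = 167.1429 − 195 = -27.86.

-27.86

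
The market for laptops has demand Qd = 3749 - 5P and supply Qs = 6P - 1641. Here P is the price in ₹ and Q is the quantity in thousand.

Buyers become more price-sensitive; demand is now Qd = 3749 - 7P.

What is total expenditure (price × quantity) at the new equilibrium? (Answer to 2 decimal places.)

351051.66

Solve the original market: 3749 - 5P = 6P - 1641, hence P = 490 and Q = 1299.
With the change applied: demand Qd = 3749 - 7P, supply Qs = 6P - 1641.
New equilibrium: 3749 - 7P = 6P - 1641 ⇒ 5390 = 13P ⇒ P = 5390/13 ≈ 414.6154, Q = 11007/13 ≈ 846.6923.
New expenditure = 414.6154 × 846.6923 = 351051.66.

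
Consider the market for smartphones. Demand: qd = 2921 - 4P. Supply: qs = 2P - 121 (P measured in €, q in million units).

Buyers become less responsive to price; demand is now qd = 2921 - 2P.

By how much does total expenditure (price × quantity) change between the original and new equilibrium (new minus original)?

Initially, 2921 - 4P = 2P - 121, so 3042 = 6P and P = 507, q = 893.
After the shift, demand is qd = 2921 - 2P and supply is qs = 2P - 121.
Equate the new curves: 2921 - 2P = 2P - 121, giving 3042 = 4P, P = 760.5, q = 1400.
Expenditure moves from 507×893 = 452751 to 760.5×1400 = 1064700; change = +611949.

+611949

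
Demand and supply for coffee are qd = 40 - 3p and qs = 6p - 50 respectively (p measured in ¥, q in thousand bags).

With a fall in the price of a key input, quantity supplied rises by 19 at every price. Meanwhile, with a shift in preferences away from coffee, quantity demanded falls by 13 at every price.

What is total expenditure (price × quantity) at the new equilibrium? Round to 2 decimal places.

49.41

Original equilibrium: 40 - 3p = 6p - 50 gives 90 = 9p, so p = 10 and q = 10.
The shock moves the curves to qd = 27 - 3p and qs = 6p - 31.
Equate the new curves: 27 - 3p = 6p - 31, giving 58 = 9p, p = 58/9 ≈ 6.4444, q = 23/3 ≈ 7.6667.
New expenditure = 6.4444 × 7.6667 = 49.41.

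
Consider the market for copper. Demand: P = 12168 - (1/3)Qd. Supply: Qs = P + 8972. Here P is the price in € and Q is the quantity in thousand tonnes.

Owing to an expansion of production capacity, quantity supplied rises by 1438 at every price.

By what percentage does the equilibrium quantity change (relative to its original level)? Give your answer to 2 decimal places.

Before the shock: 36504 - 3P = P + 8972 ⇒ 27532 = 4P ⇒ P = 6883, Q = 15855.
The shock moves the curves to Qd = 36504 - 3P and Qs = P + 10410.
Setting them equal: 36504 - 3P = P + 10410 → 26094 = 4P, so P = 6523.5 and Q = 16933.5.
%ΔQ = (16933.5 − 15855) / 15855 × 100 = +6.80%.

+6.80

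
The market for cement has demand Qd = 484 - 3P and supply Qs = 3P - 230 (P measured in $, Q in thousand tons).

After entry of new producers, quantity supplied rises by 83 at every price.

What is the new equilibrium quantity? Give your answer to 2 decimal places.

168.50

Original equilibrium: 484 - 3P = 3P - 230 gives 714 = 6P, so P = 119 and Q = 127.
The shock moves the curves to Qd = 484 - 3P and Qs = 3P - 147.
Clearing the new market: 484 - 3P = 3P - 147, so P = 631/6 ≈ 105.1667 and Q = 168.5.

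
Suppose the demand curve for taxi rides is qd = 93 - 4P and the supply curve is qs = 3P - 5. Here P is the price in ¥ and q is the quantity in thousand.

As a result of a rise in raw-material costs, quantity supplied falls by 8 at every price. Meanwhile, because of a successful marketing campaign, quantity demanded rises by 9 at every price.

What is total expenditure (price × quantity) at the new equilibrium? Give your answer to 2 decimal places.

Before the shock: 93 - 4P = 3P - 5 ⇒ 98 = 7P ⇒ P = 14, q = 37.
The shock moves the curves to qd = 102 - 4P and qs = 3P - 13.
Equate the new curves: 102 - 4P = 3P - 13, giving 115 = 7P, P = 115/7 ≈ 16.4286, q = 254/7 ≈ 36.2857.
New expenditure = 16.4286 × 36.2857 = 596.12.

596.12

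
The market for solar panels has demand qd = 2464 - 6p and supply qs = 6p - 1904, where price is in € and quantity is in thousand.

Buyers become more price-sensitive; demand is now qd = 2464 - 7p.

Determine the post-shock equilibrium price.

Solve the original market: 2464 - 6p = 6p - 1904, hence p = 364 and q = 280.
The shock moves the curves to qd = 2464 - 7p and qs = 6p - 1904.
Clearing the new market: 2464 - 7p = 6p - 1904, so p = 336 and q = 112.

336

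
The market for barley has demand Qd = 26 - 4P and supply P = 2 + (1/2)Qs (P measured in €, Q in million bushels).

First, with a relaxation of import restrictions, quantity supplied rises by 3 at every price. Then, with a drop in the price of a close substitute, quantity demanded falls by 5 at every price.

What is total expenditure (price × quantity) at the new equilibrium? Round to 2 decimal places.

Solve the original market: 26 - 4P = 2P - 4, hence P = 5 and Q = 6.
With the change applied: demand Qd = 21 - 4P, supply Qs = 2P - 1.
Clearing the new market: 21 - 4P = 2P - 1, so P = 11/3 ≈ 3.6667 and Q = 19/3 ≈ 6.3333.
New expenditure = 3.6667 × 6.3333 = 23.22.

23.22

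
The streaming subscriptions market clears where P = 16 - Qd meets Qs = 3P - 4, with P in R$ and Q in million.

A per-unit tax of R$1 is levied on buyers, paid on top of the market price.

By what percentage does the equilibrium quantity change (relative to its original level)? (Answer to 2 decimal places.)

-6.82

Solve the original market: 16 - P = 3P - 4, hence P = 5 and Q = 11.
Since buyers pay the price plus the tax, the effective demand curve becomes Qd = 15 - P.
Equate the new curves: 15 - P = 3P - 4, giving 19 = 4P, P = 4.75, Q = 10.25.
%ΔQ = (10.25 − 11) / 11 × 100 = -6.82%.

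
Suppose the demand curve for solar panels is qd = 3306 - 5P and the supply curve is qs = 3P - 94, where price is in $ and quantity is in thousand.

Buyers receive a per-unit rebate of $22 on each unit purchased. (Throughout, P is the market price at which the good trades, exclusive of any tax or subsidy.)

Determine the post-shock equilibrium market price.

Initially, 3306 - 5P = 3P - 94, so 3400 = 8P and P = 425, q = 1181.
Since buyers' out-of-pocket price is the market price minus the rebate, the effective demand curve becomes qd = 3416 - 5P.
Clearing the new market: 3416 - 5P = 3P - 94, so P = 438.75 and q = 1222.25.

438.75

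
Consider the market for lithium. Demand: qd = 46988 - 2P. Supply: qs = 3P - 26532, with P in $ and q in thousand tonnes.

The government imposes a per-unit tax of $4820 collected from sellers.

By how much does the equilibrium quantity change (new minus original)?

-5784

Initially, 46988 - 2P = 3P - 26532, so 73520 = 5P and P = 14704, q = 17580.
Since sellers keep the price net of the tax, the effective supply curve becomes qs = 3P - 40992.
Clearing the new market: 46988 - 2P = 3P - 40992, so P = 17596 and q = 11796.
Δq = 11796 − 17580 = -5784.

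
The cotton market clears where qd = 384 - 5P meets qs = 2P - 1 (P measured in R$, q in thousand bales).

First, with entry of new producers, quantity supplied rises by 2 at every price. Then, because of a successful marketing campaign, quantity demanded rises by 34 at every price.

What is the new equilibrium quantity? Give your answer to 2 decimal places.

120.14

Initially, 384 - 5P = 2P - 1, so 385 = 7P and P = 55, q = 109.
With the change applied: demand qd = 418 - 5P, supply qs = 2P + 1.
Equate the new curves: 418 - 5P = 2P + 1, giving 417 = 7P, P = 417/7 ≈ 59.5714, q = 841/7 ≈ 120.1429.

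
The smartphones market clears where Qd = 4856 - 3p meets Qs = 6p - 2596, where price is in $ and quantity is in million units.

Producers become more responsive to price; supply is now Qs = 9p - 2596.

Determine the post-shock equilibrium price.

Original equilibrium: 4856 - 3p = 6p - 2596 gives 7452 = 9p, so p = 828 and Q = 2372.
The new curves are Qd = 4856 - 3p (demand) and Qs = 9p - 2596 (supply).
Setting them equal: 4856 - 3p = 9p - 2596 → 7452 = 12p, so p = 621 and Q = 2993.

621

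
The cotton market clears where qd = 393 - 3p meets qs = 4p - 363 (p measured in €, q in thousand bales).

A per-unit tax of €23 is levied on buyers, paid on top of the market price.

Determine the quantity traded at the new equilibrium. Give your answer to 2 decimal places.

29.57

Solve the original market: 393 - 3p = 4p - 363, hence p = 108 and q = 69.
Since buyers pay the price plus the tax, the effective demand curve becomes qd = 324 - 3p.
Equate the new curves: 324 - 3p = 4p - 363, giving 687 = 7p, p = 687/7 ≈ 98.1429, q = 207/7 ≈ 29.5714.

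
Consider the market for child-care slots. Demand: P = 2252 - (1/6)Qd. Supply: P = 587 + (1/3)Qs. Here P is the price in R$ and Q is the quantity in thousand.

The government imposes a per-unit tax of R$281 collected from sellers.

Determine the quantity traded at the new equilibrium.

2768

Original equilibrium: 13512 - 6P = 3P - 1761 gives 15273 = 9P, so P = 1697 and Q = 3330.
Since sellers keep the price net of the tax, the effective supply curve becomes Qs = 3P - 2604.
Setting them equal: 13512 - 6P = 3P - 2604 → 16116 = 9P, so P = 5372/3 ≈ 1790.6667 and Q = 2768.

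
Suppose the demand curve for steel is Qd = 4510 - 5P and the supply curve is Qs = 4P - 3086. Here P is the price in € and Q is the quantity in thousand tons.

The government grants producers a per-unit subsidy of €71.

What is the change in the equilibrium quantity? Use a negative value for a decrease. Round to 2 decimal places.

+157.78

Original equilibrium: 4510 - 5P = 4P - 3086 gives 7596 = 9P, so P = 844 and Q = 290.
Since sellers receive the price plus the subsidy, the effective supply curve becomes Qs = 4P - 2802.
Clearing the new market: 4510 - 5P = 4P - 2802, so P = 7312/9 ≈ 812.4444 and Q = 4030/9 ≈ 447.7778.
ΔQ = 447.7778 − 290 = +157.78.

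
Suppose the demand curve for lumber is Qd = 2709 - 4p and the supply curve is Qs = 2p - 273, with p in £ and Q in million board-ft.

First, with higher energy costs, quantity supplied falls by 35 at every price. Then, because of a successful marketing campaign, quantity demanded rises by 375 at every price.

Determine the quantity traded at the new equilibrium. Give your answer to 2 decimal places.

822.67

Initially, 2709 - 4p = 2p - 273, so 2982 = 6p and p = 497, Q = 721.
The shock moves the curves to Qd = 3084 - 4p and Qs = 2p - 308.
New equilibrium: 3084 - 4p = 2p - 308 ⇒ 3392 = 6p ⇒ p = 1696/3 ≈ 565.3333, Q = 2468/3 ≈ 822.6667.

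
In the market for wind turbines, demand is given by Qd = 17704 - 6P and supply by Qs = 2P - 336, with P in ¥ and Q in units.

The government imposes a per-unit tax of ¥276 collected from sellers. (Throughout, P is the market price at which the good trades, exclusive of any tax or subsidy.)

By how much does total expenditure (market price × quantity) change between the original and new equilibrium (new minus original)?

-674130

Initially, 17704 - 6P = 2P - 336, so 18040 = 8P and P = 2255, Q = 4174.
Since sellers keep the price net of the tax, the effective supply curve becomes Qs = 2P - 888.
Clearing the new market: 17704 - 6P = 2P - 888, so P = 2324 and Q = 3760.
Expenditure moves from 2255×4174 = 9412370 to 2324×3760 = 8738240; change = -674130.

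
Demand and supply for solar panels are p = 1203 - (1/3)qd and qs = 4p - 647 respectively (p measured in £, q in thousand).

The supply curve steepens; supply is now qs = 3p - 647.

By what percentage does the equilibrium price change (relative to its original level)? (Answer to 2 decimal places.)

+16.67

Solve the original market: 3609 - 3p = 4p - 647, hence p = 608 and q = 1785.
After the shift, demand is qd = 3609 - 3p and supply is qs = 3p - 647.
New equilibrium: 3609 - 3p = 3p - 647 ⇒ 4256 = 6p ⇒ p = 2128/3 ≈ 709.3333, q = 1481.
%Δp = (709.3333 − 608) / 608 × 100 = +16.67%.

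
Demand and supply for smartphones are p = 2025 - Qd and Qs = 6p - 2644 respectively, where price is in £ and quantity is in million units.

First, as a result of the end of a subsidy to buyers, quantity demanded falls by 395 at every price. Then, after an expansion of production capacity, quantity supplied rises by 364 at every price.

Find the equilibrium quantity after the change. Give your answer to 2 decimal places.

Solve the original market: 2025 - p = 6p - 2644, hence p = 667 and Q = 1358.
With the change applied: demand Qd = 1630 - p, supply Qs = 6p - 2280.
New equilibrium: 1630 - p = 6p - 2280 ⇒ 3910 = 7p ⇒ p = 3910/7 ≈ 558.5714, Q = 7500/7 ≈ 1071.4286.

1071.43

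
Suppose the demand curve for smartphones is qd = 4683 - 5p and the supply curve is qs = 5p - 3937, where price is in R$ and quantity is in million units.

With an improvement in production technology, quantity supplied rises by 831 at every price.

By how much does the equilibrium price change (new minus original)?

-83.1

Initially, 4683 - 5p = 5p - 3937, so 8620 = 10p and p = 862, q = 373.
After the shift, demand is qd = 4683 - 5p and supply is qs = 5p - 3106.
Clearing the new market: 4683 - 5p = 5p - 3106, so p = 778.9 and q = 788.5.
Δp = 778.9 − 862 = -83.1.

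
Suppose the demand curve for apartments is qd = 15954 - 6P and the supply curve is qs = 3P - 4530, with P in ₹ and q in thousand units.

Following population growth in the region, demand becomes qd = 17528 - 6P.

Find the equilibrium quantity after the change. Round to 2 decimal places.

Solve the original market: 15954 - 6P = 3P - 4530, hence P = 2276 and q = 2298.
The shock moves the curves to qd = 17528 - 6P and qs = 3P - 4530.
Clearing the new market: 17528 - 6P = 3P - 4530, so P = 22058/9 ≈ 2450.8889 and q = 8468/3 ≈ 2822.6667.

2822.67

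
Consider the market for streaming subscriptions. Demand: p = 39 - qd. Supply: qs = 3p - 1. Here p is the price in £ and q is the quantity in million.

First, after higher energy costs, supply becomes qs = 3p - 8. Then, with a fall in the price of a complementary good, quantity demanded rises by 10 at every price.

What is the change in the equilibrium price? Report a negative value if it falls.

Before the shock: 39 - p = 3p - 1 ⇒ 40 = 4p ⇒ p = 10, q = 29.
With the change applied: demand qd = 49 - p, supply qs = 3p - 8.
Clearing the new market: 49 - p = 3p - 8, so p = 14.25 and q = 34.75.
Δp = 14.25 − 10 = +4.25.

+4.25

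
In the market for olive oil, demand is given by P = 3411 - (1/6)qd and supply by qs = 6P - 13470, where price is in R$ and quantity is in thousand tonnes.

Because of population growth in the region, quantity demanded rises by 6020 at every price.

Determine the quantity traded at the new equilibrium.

6508

Before the shock: 20466 - 6P = 6P - 13470 ⇒ 33936 = 12P ⇒ P = 2828, q = 3498.
After the shift, demand is qd = 26486 - 6P and supply is qs = 6P - 13470.
Clearing the new market: 26486 - 6P = 6P - 13470, so P = 9989/3 ≈ 3329.6667 and q = 6508.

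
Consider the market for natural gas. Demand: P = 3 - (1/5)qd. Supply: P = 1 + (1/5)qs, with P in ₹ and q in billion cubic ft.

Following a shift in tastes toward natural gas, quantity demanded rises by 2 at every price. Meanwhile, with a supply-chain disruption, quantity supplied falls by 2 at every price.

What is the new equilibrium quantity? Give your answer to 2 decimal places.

5.00

Before the shock: 15 - 5P = 5P - 5 ⇒ 20 = 10P ⇒ P = 2, q = 5.
The new curves are qd = 17 - 5P (demand) and qs = 5P - 7 (supply).
Setting them equal: 17 - 5P = 5P - 7 → 24 = 10P, so P = 2.4 and q = 5.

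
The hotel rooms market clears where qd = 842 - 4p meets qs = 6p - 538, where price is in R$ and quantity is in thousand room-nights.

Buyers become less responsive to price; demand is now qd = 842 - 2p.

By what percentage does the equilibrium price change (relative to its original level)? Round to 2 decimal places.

Solve the original market: 842 - 4p = 6p - 538, hence p = 138 and q = 290.
After the shift, demand is qd = 842 - 2p and supply is qs = 6p - 538.
New equilibrium: 842 - 2p = 6p - 538 ⇒ 1380 = 8p ⇒ p = 172.5, q = 497.
%Δp = (172.5 − 138) / 138 × 100 = +25.00%.

+25.00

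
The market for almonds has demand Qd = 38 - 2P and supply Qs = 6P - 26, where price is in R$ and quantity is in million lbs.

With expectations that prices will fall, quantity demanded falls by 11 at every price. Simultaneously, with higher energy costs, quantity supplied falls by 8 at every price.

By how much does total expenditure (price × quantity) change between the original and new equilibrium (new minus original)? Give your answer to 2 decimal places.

Solve the original market: 38 - 2P = 6P - 26, hence P = 8 and Q = 22.
With the change applied: demand Qd = 27 - 2P, supply Qs = 6P - 34.
Equate the new curves: 27 - 2P = 6P - 34, giving 61 = 8P, P = 7.625, Q = 11.75.
Expenditure moves from 8×22 = 176 to 7.625×11.75 = 89.59375; change = -86.41.

-86.41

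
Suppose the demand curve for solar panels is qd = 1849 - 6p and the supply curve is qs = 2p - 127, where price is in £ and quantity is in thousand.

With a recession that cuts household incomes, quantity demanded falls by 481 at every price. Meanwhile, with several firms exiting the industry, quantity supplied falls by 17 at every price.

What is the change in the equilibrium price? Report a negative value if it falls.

Original equilibrium: 1849 - 6p = 2p - 127 gives 1976 = 8p, so p = 247 and q = 367.
With the change applied: demand qd = 1368 - 6p, supply qs = 2p - 144.
Clearing the new market: 1368 - 6p = 2p - 144, so p = 189 and q = 234.
Δp = 189 − 247 = -58.

-58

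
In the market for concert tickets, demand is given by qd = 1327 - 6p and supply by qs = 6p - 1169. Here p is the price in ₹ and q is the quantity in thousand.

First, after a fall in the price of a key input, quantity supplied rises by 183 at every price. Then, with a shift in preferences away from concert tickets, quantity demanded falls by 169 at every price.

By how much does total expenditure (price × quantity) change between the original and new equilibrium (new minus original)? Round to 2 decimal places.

Before the shock: 1327 - 6p = 6p - 1169 ⇒ 2496 = 12p ⇒ p = 208, q = 79.
The shock moves the curves to qd = 1158 - 6p and qs = 6p - 986.
New equilibrium: 1158 - 6p = 6p - 986 ⇒ 2144 = 12p ⇒ p = 536/3 ≈ 178.6667, q = 86.
Expenditure moves from 208×79 = 16432 to 178.6667×86 = 15365.3333; change = -1066.67.

-1066.67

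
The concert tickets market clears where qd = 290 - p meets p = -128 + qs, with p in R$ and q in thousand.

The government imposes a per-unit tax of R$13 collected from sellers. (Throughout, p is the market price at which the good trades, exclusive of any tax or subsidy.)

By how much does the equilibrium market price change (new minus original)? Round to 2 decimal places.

+6.50

Initially, 290 - p = p + 128, so 162 = 2p and p = 81, q = 209.
Since sellers keep the price net of the tax, the effective supply curve becomes qs = p + 115.
Clearing the new market: 290 - p = p + 115, so p = 87.5 and q = 202.5.
Δp = 87.5 − 81 = +6.50.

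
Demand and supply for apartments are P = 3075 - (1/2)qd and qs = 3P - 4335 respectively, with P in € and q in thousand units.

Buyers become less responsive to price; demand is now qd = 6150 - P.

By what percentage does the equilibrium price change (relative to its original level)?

Original equilibrium: 6150 - 2P = 3P - 4335 gives 10485 = 5P, so P = 2097 and q = 1956.
The shock moves the curves to qd = 6150 - P and qs = 3P - 4335.
Clearing the new market: 6150 - P = 3P - 4335, so P = 2621.25 and q = 3528.75.
%ΔP = (2621.25 − 2097) / 2097 × 100 = +25%.

+25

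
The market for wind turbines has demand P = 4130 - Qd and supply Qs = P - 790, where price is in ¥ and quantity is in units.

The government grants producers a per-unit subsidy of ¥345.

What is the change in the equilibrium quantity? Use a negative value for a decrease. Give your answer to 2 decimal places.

Initially, 4130 - P = P - 790, so 4920 = 2P and P = 2460, Q = 1670.
Since sellers receive the price plus the subsidy, the effective supply curve becomes Qs = P - 445.
Equate the new curves: 4130 - P = P - 445, giving 4575 = 2P, P = 2287.5, Q = 1842.5.
ΔQ = 1842.5 − 1670 = +172.50.

+172.50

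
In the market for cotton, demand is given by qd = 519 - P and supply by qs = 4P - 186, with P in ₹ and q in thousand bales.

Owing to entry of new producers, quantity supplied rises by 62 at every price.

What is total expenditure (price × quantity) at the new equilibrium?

Before the shock: 519 - P = 4P - 186 ⇒ 705 = 5P ⇒ P = 141, q = 378.
After the shift, demand is qd = 519 - P and supply is qs = 4P - 124.
Clearing the new market: 519 - P = 4P - 124, so P = 128.6 and q = 390.4.
New expenditure = 128.6 × 390.4 = 50205.44.

50205.44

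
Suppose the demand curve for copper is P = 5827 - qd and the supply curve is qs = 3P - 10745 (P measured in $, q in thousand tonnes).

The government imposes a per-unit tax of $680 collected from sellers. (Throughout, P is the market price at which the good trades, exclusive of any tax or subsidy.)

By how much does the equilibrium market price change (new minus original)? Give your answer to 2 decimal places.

Before the shock: 5827 - P = 3P - 10745 ⇒ 16572 = 4P ⇒ P = 4143, q = 1684.
Since sellers keep the price net of the tax, the effective supply curve becomes qs = 3P - 12785.
Equate the new curves: 5827 - P = 3P - 12785, giving 18612 = 4P, P = 4653, q = 1174.
ΔP = 4653 − 4143 = +510.00.

+510.00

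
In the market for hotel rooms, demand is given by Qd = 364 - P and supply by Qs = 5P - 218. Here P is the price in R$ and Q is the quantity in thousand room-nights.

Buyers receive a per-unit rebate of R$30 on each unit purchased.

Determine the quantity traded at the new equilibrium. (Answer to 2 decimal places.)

Before the shock: 364 - P = 5P - 218 ⇒ 582 = 6P ⇒ P = 97, Q = 267.
Since buyers' out-of-pocket price is the market price minus the rebate, the effective demand curve becomes Qd = 394 - P.
Setting them equal: 394 - P = 5P - 218 → 612 = 6P, so P = 102 and Q = 292.

292.00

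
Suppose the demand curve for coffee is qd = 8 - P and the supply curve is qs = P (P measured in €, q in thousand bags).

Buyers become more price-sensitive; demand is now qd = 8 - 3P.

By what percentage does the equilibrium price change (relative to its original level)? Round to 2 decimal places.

Solve the original market: 8 - P = P, hence P = 4 and q = 4.
After the shift, demand is qd = 8 - 3P and supply is qs = P.
Setting them equal: 8 - 3P = P → 8 = 4P, so P = 2 and q = 2.
%ΔP = (2 − 4) / 4 × 100 = -50.00%.

-50.00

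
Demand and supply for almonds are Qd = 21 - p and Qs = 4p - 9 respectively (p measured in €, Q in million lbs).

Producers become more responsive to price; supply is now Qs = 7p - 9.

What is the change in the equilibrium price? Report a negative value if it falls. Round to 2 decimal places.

-2.25

Original equilibrium: 21 - p = 4p - 9 gives 30 = 5p, so p = 6 and Q = 15.
With the change applied: demand Qd = 21 - p, supply Qs = 7p - 9.
New equilibrium: 21 - p = 7p - 9 ⇒ 30 = 8p ⇒ p = 3.75, Q = 17.25.
Δp = 3.75 − 6 = -2.25.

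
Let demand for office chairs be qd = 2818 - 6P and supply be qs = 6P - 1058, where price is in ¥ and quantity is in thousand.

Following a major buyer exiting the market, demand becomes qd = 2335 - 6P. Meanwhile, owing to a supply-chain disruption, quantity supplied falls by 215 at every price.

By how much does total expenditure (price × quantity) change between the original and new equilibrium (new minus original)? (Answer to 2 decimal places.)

Original equilibrium: 2818 - 6P = 6P - 1058 gives 3876 = 12P, so P = 323 and q = 880.
The shock moves the curves to qd = 2335 - 6P and qs = 6P - 1273.
Equate the new curves: 2335 - 6P = 6P - 1273, giving 3608 = 12P, P = 902/3 ≈ 300.6667, q = 531.
Expenditure moves from 323×880 = 284240 to 300.6667×531 = 159654; change = -124586.00.

-124586.00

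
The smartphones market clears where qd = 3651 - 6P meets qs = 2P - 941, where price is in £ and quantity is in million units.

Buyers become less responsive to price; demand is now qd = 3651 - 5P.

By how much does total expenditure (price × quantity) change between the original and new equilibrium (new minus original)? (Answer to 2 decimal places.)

Original equilibrium: 3651 - 6P = 2P - 941 gives 4592 = 8P, so P = 574 and q = 207.
With the change applied: demand qd = 3651 - 5P, supply qs = 2P - 941.
Equate the new curves: 3651 - 5P = 2P - 941, giving 4592 = 7P, P = 656, q = 371.
Expenditure moves from 574×207 = 118818 to 656×371 = 243376; change = +124558.00.

+124558.00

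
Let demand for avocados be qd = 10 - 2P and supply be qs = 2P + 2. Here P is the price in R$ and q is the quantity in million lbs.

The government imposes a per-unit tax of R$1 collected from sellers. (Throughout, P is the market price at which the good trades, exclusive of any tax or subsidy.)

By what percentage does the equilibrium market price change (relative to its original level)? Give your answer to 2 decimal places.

Original equilibrium: 10 - 2P = 2P + 2 gives 8 = 4P, so P = 2 and q = 6.
Since sellers keep the price net of the tax, the effective supply curve becomes qs = 2P.
New equilibrium: 10 - 2P = 2P ⇒ 10 = 4P ⇒ P = 2.5, q = 5.
%ΔP = (2.5 − 2) / 2 × 100 = +25.00%.

+25.00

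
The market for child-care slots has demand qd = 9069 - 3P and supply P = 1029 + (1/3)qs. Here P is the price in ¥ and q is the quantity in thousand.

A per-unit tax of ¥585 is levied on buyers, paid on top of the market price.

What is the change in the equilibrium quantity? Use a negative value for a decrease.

Solve the original market: 9069 - 3P = 3P - 3087, hence P = 2026 and q = 2991.
Since buyers pay the price plus the tax, the effective demand curve becomes qd = 7314 - 3P.
New equilibrium: 7314 - 3P = 3P - 3087 ⇒ 10401 = 6P ⇒ P = 1733.5, q = 2113.5.
Δq = 2113.5 − 2991 = -877.5.

-877.5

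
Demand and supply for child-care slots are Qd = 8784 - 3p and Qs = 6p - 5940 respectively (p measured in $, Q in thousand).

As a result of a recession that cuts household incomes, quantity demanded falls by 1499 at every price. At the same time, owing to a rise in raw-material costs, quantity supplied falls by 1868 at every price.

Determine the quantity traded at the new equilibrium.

2254

Before the shock: 8784 - 3p = 6p - 5940 ⇒ 14724 = 9p ⇒ p = 1636, Q = 3876.
The shock moves the curves to Qd = 7285 - 3p and Qs = 6p - 7808.
Equate the new curves: 7285 - 3p = 6p - 7808, giving 15093 = 9p, p = 1677, Q = 2254.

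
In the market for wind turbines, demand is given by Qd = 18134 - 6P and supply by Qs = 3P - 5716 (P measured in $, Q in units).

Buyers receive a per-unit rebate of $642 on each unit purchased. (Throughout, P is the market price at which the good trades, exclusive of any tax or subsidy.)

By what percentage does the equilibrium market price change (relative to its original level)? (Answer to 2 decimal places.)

Before the shock: 18134 - 6P = 3P - 5716 ⇒ 23850 = 9P ⇒ P = 2650, Q = 2234.
Since buyers' out-of-pocket price is the market price minus the rebate, the effective demand curve becomes Qd = 21986 - 6P.
Equate the new curves: 21986 - 6P = 3P - 5716, giving 27702 = 9P, P = 3078, Q = 3518.
%ΔP = (3078 − 2650) / 2650 × 100 = +16.15%.

+16.15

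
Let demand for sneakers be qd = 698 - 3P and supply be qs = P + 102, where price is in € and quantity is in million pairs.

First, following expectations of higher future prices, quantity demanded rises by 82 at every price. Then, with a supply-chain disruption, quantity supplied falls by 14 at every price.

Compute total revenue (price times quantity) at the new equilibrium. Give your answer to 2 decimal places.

45153.00

Solve the original market: 698 - 3P = P + 102, hence P = 149 and q = 251.
After the shift, demand is qd = 780 - 3P and supply is qs = P + 88.
New equilibrium: 780 - 3P = P + 88 ⇒ 692 = 4P ⇒ P = 173, q = 261.
New expenditure = 173 × 261 = 45153.00.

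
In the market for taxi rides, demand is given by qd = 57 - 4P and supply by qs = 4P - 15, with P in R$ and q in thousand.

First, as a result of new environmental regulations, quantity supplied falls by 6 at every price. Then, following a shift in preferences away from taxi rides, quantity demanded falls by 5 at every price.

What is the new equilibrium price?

9.125

Before the shock: 57 - 4P = 4P - 15 ⇒ 72 = 8P ⇒ P = 9, q = 21.
After the shift, demand is qd = 52 - 4P and supply is qs = 4P - 21.
New equilibrium: 52 - 4P = 4P - 21 ⇒ 73 = 8P ⇒ P = 9.125, q = 15.5.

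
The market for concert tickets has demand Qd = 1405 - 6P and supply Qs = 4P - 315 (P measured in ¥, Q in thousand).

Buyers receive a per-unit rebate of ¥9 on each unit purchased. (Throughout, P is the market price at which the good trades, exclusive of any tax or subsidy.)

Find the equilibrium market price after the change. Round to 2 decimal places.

Solve the original market: 1405 - 6P = 4P - 315, hence P = 172 and Q = 373.
Since buyers' out-of-pocket price is the market price minus the rebate, the effective demand curve becomes Qd = 1459 - 6P.
Equate the new curves: 1459 - 6P = 4P - 315, giving 1774 = 10P, P = 177.4, Q = 394.6.

177.40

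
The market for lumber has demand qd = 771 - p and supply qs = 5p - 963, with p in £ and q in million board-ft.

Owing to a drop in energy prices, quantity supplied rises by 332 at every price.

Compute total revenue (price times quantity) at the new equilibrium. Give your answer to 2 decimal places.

Initially, 771 - p = 5p - 963, so 1734 = 6p and p = 289, q = 482.
The new curves are qd = 771 - p (demand) and qs = 5p - 631 (supply).
Equate the new curves: 771 - p = 5p - 631, giving 1402 = 6p, p = 701/3 ≈ 233.6667, q = 1612/3 ≈ 537.3333.
New expenditure = 233.6667 × 537.3333 = 125556.89.

125556.89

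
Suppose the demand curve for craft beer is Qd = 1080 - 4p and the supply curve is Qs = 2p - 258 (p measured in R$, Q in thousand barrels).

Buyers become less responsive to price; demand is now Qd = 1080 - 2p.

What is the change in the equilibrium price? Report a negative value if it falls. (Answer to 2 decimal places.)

+111.50

Before the shock: 1080 - 4p = 2p - 258 ⇒ 1338 = 6p ⇒ p = 223, Q = 188.
The shock moves the curves to Qd = 1080 - 2p and Qs = 2p - 258.
Equate the new curves: 1080 - 2p = 2p - 258, giving 1338 = 4p, p = 334.5, Q = 411.
Δp = 334.5 − 223 = +111.50.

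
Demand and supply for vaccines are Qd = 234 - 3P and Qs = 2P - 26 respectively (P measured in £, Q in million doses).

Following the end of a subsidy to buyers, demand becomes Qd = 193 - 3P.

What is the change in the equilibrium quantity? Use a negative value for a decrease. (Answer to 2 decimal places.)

Before the shock: 234 - 3P = 2P - 26 ⇒ 260 = 5P ⇒ P = 52, Q = 78.
The new curves are Qd = 193 - 3P (demand) and Qs = 2P - 26 (supply).
Clearing the new market: 193 - 3P = 2P - 26, so P = 43.8 and Q = 61.6.
ΔQ = 61.6 − 78 = -16.40.

-16.40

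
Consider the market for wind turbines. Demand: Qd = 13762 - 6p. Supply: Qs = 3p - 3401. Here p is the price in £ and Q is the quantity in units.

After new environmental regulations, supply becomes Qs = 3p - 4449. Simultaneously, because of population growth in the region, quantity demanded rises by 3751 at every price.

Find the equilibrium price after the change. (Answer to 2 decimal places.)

2440.22

Initially, 13762 - 6p = 3p - 3401, so 17163 = 9p and p = 1907, Q = 2320.
The shock moves the curves to Qd = 17513 - 6p and Qs = 3p - 4449.
New equilibrium: 17513 - 6p = 3p - 4449 ⇒ 21962 = 9p ⇒ p = 21962/9 ≈ 2440.2222, Q = 8615/3 ≈ 2871.6667.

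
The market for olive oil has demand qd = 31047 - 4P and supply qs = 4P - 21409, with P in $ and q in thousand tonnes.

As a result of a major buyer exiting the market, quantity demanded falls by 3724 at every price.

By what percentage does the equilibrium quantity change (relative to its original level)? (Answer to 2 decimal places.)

Original equilibrium: 31047 - 4P = 4P - 21409 gives 52456 = 8P, so P = 6557 and q = 4819.
After the shift, demand is qd = 27323 - 4P and supply is qs = 4P - 21409.
Clearing the new market: 27323 - 4P = 4P - 21409, so P = 6091.5 and q = 2957.
%Δq = (2957 − 4819) / 4819 × 100 = -38.64%.

-38.64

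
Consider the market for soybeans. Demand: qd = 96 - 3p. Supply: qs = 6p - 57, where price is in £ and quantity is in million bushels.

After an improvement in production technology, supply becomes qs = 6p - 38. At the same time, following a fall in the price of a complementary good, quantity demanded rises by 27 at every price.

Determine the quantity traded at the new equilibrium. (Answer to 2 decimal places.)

Before the shock: 96 - 3p = 6p - 57 ⇒ 153 = 9p ⇒ p = 17, q = 45.
With the change applied: demand qd = 123 - 3p, supply qs = 6p - 38.
New equilibrium: 123 - 3p = 6p - 38 ⇒ 161 = 9p ⇒ p = 161/9 ≈ 17.8889, q = 208/3 ≈ 69.3333.

69.33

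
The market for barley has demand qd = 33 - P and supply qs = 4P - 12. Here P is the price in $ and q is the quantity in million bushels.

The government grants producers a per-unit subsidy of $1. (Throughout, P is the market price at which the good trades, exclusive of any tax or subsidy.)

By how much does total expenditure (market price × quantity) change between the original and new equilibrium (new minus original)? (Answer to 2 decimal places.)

-12.64

Before the shock: 33 - P = 4P - 12 ⇒ 45 = 5P ⇒ P = 9, q = 24.
Since sellers receive the price plus the subsidy, the effective supply curve becomes qs = 4P - 8.
Setting them equal: 33 - P = 4P - 8 → 41 = 5P, so P = 8.2 and q = 24.8.
Expenditure moves from 9×24 = 216 to 8.2×24.8 = 203.36; change = -12.64.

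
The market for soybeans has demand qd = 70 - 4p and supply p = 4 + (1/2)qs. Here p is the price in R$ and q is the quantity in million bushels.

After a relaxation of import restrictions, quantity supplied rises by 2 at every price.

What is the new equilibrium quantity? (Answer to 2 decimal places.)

Solve the original market: 70 - 4p = 2p - 8, hence p = 13 and q = 18.
The shock moves the curves to qd = 70 - 4p and qs = 2p - 6.
New equilibrium: 70 - 4p = 2p - 6 ⇒ 76 = 6p ⇒ p = 38/3 ≈ 12.6667, q = 58/3 ≈ 19.3333.

19.33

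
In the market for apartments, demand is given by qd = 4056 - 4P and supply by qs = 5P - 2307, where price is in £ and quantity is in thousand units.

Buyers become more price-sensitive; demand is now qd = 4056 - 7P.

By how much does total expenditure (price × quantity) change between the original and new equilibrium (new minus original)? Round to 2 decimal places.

Original equilibrium: 4056 - 4P = 5P - 2307 gives 6363 = 9P, so P = 707 and q = 1228.
The new curves are qd = 4056 - 7P (demand) and qs = 5P - 2307 (supply).
Equate the new curves: 4056 - 7P = 5P - 2307, giving 6363 = 12P, P = 530.25, q = 344.25.
Expenditure moves from 707×1228 = 868196 to 530.25×344.25 = 182538.5625; change = -685657.44.

-685657.44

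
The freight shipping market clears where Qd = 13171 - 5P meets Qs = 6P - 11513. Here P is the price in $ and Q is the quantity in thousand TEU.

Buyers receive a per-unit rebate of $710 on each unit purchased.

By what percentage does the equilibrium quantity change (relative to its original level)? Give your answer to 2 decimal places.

+99.25

Before the shock: 13171 - 5P = 6P - 11513 ⇒ 24684 = 11P ⇒ P = 2244, Q = 1951.
Since buyers' out-of-pocket price is the market price minus the rebate, the effective demand curve becomes Qd = 16721 - 5P.
Setting them equal: 16721 - 5P = 6P - 11513 → 28234 = 11P, so P = 28234/11 ≈ 2566.7273 and Q = 42761/11 ≈ 3887.3636.
%ΔQ = (3887.3636 − 1951) / 1951 × 100 = +99.25%.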